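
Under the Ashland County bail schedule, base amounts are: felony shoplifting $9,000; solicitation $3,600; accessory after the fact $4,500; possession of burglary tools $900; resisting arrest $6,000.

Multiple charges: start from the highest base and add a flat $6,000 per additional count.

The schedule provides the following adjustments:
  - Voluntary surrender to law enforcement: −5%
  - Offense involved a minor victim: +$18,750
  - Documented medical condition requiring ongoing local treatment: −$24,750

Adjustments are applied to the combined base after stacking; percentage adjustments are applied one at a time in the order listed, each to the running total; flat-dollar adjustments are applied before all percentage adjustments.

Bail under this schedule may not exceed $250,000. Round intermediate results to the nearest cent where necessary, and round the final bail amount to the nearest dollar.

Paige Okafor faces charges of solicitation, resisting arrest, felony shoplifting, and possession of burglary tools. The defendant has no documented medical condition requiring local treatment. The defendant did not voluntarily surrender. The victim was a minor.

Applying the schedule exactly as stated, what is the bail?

$45,750

Base amounts from the schedule: solicitation $3,600; resisting arrest $6,000; felony shoplifting $9,000; possession of burglary tools $900.
Stacking rule: highest base plus $6,000 per additional charge. Highest is felony shoplifting at $9,000; 3 additional charges → +$18,000. Combined base = $27,000.
Offense involved a minor victim (+$18,750 flat): $27,000 + $18,750 = $45,750.
$45,750 is within the $250,000 maximum.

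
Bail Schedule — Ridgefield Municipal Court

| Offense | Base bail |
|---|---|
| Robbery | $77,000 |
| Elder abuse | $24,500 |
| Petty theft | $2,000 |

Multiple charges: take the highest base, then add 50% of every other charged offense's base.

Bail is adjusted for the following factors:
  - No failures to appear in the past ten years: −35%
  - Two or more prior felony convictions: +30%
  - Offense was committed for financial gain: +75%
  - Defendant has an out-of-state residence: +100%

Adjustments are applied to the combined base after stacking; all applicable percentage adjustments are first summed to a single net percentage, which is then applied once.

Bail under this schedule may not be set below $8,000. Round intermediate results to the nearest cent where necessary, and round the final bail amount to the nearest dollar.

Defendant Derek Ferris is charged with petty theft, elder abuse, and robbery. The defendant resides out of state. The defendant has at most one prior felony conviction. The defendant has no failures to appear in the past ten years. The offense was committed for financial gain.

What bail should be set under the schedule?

$216,600

Base amounts from the schedule: petty theft $2,000; elder abuse $24,500; robbery $77,000.
Stacking rule: highest base plus 50% of each additional charge. Highest is robbery at $77,000. Additional: $2,000 × 50% = $1,000; $24,500 × 50% = $12,250. Combined base = $77,000 + $13,250 = $90,250.
Net percentage adjustment: −35% +75% +100% = +140%. $90,250 × 2.4 = $216,600.
$216,600 is at or above the $8,000 minimum.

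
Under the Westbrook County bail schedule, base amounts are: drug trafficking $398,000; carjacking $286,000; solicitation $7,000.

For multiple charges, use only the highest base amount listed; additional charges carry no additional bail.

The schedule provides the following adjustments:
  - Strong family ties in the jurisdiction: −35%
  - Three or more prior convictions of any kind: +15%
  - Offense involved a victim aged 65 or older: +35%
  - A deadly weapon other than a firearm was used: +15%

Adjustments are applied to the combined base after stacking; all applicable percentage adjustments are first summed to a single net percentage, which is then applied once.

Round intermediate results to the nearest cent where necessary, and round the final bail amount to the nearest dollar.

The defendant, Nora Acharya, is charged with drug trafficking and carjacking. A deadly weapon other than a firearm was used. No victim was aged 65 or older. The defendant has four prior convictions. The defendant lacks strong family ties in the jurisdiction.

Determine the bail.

Base amounts from the schedule: drug trafficking $398,000; carjacking $286,000.
Stacking rule: use the highest base only. Highest is drug trafficking at $398,000. Combined base = $398,000.
Net percentage adjustment: +15% +15% = +30%. $398,000 × 1.3 = $517,400.

$517,400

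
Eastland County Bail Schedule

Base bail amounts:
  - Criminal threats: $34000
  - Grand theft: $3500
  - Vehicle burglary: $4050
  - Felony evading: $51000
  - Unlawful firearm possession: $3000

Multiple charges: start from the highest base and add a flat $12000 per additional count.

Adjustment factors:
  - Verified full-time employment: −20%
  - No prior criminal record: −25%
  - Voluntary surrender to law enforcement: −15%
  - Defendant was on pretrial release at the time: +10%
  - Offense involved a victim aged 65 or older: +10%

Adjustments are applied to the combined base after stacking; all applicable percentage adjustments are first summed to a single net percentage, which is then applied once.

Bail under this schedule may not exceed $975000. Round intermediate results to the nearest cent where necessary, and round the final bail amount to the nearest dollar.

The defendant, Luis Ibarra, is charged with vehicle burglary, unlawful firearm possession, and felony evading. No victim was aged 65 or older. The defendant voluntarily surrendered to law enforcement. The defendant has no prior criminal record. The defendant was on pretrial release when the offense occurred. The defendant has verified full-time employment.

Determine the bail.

Base amounts from the schedule: vehicle burglary $4050; unlawful firearm possession $3000; felony evading $51000.
Stacking rule: highest base plus $12000 per additional charge. Highest is felony evading at $51000; 2 additional charges → +$24000. Combined base = $75000.
Net percentage adjustment: −20% −25% −15% +10% = −50%. $75000 × 0.5 = $37500.
$37500 is within the $975000 maximum.

$37500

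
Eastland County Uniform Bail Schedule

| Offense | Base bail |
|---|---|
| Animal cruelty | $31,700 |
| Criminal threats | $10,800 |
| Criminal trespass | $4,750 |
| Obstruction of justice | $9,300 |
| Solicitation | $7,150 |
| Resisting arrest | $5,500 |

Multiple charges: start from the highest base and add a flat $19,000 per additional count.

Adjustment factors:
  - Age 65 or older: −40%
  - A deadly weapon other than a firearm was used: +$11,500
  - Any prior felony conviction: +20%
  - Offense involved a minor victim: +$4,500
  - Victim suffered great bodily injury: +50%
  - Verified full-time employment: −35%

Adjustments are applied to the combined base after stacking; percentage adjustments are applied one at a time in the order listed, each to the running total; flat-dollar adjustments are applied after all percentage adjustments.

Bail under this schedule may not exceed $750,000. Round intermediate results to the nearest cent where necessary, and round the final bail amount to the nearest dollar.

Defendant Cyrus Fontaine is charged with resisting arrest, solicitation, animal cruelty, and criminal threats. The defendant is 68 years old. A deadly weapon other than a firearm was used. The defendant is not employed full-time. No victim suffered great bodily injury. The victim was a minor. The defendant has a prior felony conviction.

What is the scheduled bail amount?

$79,864

Base amounts from the schedule: resisting arrest $5,500; solicitation $7,150; animal cruelty $31,700; criminal threats $10,800.
Stacking rule: highest base plus $19,000 per additional charge. Highest is animal cruelty at $31,700; 3 additional charges → +$57,000. Combined base = $88,700.
Age 65 or older (−40%): $88,700 × 0.6 = $53,220.
Any prior felony conviction (+20%): $53,220 × 1.2 = $63,864.
A deadly weapon other than a firearm was used (+$11,500 flat): $63,864 + $11,500 = $75,364.
Offense involved a minor victim (+$4,500 flat): $75,364 + $4,500 = $79,864.
$79,864 is within the $750,000 maximum.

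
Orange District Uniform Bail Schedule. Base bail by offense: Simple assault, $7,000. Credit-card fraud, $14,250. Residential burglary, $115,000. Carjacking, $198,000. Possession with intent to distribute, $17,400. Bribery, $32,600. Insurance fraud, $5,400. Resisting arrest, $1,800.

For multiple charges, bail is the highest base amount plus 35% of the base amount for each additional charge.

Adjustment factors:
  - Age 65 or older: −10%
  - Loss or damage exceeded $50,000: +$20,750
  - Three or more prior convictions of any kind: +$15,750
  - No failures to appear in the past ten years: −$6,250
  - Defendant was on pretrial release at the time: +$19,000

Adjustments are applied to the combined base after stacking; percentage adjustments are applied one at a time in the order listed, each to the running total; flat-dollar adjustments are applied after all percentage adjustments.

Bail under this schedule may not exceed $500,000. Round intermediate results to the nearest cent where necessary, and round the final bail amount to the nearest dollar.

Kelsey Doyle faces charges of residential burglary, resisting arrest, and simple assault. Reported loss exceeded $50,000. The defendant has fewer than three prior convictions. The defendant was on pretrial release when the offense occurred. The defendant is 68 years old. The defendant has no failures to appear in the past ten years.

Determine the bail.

Base amounts from the schedule: residential burglary $115,000; resisting arrest $1,800; simple assault $7,000.
Stacking rule: highest base plus 35% of each additional charge. Highest is residential burglary at $115,000. Additional: $1,800 × 35% = $630; $7,000 × 35% = $2,450. Combined base = $115,000 + $3,080 = $118,080.
Age 65 or older (−10%): $118,080 × 0.9 = $106,272.
Loss or damage exceeded $50,000 (+$20,750 flat): $106,272 + $20,750 = $127,022.
No failures to appear in the past ten years (−$6,250 flat): $127,022 − $6,250 = $120,772.
Defendant was on pretrial release at the time (+$19,000 flat): $120,772 + $19,000 = $139,772.
$139,772 is within the $500,000 maximum.

$139,772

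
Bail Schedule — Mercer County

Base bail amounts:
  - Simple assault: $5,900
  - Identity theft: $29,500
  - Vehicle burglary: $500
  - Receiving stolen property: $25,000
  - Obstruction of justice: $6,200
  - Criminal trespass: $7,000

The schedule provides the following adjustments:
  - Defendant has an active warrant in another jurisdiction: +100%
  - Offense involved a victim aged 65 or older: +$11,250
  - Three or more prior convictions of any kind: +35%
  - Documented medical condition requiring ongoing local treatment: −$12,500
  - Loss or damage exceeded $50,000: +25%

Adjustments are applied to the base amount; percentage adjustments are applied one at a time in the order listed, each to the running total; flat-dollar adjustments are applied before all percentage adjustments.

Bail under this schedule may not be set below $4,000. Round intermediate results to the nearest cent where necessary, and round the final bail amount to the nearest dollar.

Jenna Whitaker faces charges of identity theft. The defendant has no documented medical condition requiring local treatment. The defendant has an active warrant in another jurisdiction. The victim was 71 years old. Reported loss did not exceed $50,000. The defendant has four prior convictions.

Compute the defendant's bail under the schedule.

$110,025

Base amounts from the schedule: identity theft $29,500.
Single charge. Combined base = $29,500.
Offense involved a victim aged 65 or older (+$11,250 flat): $29,500 + $11,250 = $40,750.
Defendant has an active warrant in another jurisdiction (+100%): $40,750 × 2 = $81,500.
Three or more prior convictions of any kind (+35%): $81,500 × 1.35 = $110,025.
$110,025 is at or above the $4,000 minimum.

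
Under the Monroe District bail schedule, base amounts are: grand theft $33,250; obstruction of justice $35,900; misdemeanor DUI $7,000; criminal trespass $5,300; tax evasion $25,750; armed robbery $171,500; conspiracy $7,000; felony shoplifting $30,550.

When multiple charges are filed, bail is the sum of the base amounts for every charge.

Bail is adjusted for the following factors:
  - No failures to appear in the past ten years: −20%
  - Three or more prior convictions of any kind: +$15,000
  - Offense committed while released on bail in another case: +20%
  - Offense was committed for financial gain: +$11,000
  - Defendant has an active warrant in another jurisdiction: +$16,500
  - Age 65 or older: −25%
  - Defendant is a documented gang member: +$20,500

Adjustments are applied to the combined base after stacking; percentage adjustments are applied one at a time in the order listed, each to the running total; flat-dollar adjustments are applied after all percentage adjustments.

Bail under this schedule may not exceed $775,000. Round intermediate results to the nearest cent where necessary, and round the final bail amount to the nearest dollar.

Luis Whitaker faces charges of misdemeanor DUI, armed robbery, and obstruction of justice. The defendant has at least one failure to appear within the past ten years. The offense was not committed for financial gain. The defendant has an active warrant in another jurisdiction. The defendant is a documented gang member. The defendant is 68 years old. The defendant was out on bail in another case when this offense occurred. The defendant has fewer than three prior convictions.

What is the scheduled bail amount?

$229,960

Base amounts from the schedule: misdemeanor DUI $7,000; armed robbery $171,500; obstruction of justice $35,900.
Stacking rule: sum of all bases. $7,000 + $171,500 + $35,900 = $214,400.
Offense committed while released on bail in another case (+20%): $214,400 × 1.2 = $257,280.
Age 65 or older (−25%): $257,280 × 0.75 = $192,960.
Defendant has an active warrant in another jurisdiction (+$16,500 flat): $192,960 + $16,500 = $209,460.
Defendant is a documented gang member (+$20,500 flat): $209,460 + $20,500 = $229,960.
$229,960 is within the $775,000 maximum.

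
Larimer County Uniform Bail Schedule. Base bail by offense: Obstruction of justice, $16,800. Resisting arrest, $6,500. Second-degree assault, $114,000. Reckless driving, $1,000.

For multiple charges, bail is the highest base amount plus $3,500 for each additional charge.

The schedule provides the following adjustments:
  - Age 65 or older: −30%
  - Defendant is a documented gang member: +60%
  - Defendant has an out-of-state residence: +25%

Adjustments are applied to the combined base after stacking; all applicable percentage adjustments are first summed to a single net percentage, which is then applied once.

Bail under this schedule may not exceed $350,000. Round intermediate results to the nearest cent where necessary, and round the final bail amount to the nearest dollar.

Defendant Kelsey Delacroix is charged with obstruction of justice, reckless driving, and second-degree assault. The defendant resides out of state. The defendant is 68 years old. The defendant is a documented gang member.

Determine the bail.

Base amounts from the schedule: obstruction of justice $16,800; reckless driving $1,000; second-degree assault $114,000.
Stacking rule: highest base plus $3,500 per additional charge. Highest is second-degree assault at $114,000; 2 additional charges → +$7,000. Combined base = $121,000.
Net percentage adjustment: −30% +60% +25% = +55%. $121,000 × 1.55 = $187,550.
$187,550 is within the $350,000 maximum.

$187,550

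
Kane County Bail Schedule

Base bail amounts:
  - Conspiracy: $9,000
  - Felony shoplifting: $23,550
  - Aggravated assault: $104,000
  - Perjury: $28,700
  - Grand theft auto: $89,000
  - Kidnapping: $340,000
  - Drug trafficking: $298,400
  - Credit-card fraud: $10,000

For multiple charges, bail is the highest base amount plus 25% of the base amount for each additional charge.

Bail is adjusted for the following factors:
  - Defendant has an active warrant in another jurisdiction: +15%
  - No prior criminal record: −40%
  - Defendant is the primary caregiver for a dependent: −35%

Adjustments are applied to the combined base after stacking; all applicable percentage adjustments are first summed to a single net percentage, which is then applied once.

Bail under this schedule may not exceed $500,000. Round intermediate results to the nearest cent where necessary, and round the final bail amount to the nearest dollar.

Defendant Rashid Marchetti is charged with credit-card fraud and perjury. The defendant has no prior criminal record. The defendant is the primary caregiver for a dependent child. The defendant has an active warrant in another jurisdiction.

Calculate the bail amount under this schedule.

Base amounts from the schedule: credit-card fraud $10,000; perjury $28,700.
Stacking rule: highest base plus 25% of each additional charge. Highest is perjury at $28,700. Additional: $10,000 × 25% = $2,500. Combined base = $28,700 + $2,500 = $31,200.
Net percentage adjustment: +15% −40% −35% = −60%. $31,200 × 0.4 = $12,480.
$12,480 is within the $500,000 maximum.

$12,480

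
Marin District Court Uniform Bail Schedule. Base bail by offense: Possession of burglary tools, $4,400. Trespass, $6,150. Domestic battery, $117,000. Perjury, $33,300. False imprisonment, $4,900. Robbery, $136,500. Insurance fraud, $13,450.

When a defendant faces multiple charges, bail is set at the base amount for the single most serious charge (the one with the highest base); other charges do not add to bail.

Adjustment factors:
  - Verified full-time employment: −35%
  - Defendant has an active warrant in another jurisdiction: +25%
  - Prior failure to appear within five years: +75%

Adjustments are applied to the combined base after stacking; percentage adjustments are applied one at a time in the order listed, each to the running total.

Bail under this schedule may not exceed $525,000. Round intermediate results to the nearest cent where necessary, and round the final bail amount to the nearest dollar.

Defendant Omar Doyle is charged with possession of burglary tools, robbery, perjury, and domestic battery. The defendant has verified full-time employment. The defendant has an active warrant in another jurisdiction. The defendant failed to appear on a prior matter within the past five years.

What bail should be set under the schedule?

$194,086

Base amounts from the schedule: possession of burglary tools $4,400; robbery $136,500; perjury $33,300; domestic battery $117,000.
Stacking rule: use the highest base only. Highest is robbery at $136,500. Combined base = $136,500.
Verified full-time employment (−35%): $136,500 × 0.65 = $88,725.
Defendant has an active warrant in another jurisdiction (+25%): $88,725 × 1.25 = $110,906.25.
Prior failure to appear within five years (+75%): $110,906.25 × 1.75 = $194,085.94.
$194,085.94 is within the $525,000 maximum.
Rounded to the nearest dollar: $194,086.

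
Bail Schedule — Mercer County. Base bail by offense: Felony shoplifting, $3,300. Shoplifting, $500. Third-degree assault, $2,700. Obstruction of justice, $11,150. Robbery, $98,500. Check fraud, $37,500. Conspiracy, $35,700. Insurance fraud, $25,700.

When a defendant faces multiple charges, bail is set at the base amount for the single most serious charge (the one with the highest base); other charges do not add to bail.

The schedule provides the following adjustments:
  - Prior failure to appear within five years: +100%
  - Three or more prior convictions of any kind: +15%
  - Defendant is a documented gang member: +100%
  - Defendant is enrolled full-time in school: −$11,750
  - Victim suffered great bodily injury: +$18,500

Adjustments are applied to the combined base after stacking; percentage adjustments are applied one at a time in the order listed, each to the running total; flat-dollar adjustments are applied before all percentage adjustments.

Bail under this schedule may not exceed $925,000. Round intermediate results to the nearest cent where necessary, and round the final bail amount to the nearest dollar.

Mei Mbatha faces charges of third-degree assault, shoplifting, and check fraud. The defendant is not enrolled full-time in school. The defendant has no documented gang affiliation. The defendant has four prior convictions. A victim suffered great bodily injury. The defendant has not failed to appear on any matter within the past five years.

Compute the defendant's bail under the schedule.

Base amounts from the schedule: third-degree assault $2,700; shoplifting $500; check fraud $37,500.
Stacking rule: use the highest base only. Highest is check fraud at $37,500. Combined base = $37,500.
Victim suffered great bodily injury (+$18,500 flat): $37,500 + $18,500 = $56,000.
Three or more prior convictions of any kind (+15%): $56,000 × 1.15 = $64,400.
$64,400 is within the $925,000 maximum.

$64,400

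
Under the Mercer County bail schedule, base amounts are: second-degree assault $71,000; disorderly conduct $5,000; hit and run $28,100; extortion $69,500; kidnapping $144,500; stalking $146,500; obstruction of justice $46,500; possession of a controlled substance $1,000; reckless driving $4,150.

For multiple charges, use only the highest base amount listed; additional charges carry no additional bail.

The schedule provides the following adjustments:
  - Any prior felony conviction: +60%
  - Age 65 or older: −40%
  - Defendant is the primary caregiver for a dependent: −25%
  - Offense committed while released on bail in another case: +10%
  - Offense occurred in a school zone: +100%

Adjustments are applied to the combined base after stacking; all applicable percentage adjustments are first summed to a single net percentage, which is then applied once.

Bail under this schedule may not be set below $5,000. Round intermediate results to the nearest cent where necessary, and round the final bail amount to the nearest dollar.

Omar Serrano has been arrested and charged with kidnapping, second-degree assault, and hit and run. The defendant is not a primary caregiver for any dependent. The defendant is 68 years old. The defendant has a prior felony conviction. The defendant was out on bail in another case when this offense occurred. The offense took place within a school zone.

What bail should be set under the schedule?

Base amounts from the schedule: kidnapping $144,500; second-degree assault $71,000; hit and run $28,100.
Stacking rule: use the highest base only. Highest is kidnapping at $144,500. Combined base = $144,500.
Net percentage adjustment: +60% −40% +10% +100% = +130%. $144,500 × 2.3 = $332,350.
$332,350 is at or above the $5,000 minimum.

$332,350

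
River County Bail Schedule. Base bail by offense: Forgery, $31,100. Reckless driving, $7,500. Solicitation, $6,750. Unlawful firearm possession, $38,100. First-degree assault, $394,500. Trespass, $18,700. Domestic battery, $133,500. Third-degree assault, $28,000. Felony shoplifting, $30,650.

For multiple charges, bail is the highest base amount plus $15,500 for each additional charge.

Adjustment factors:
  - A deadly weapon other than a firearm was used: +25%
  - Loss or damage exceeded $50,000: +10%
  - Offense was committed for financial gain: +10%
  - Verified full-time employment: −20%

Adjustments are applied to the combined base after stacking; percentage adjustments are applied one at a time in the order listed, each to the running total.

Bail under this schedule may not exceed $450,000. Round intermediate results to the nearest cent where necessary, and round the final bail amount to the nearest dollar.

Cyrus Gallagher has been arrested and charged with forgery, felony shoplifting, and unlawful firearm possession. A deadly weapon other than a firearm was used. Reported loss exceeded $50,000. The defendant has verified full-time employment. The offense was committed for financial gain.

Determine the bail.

$83,611

Base amounts from the schedule: forgery $31,100; felony shoplifting $30,650; unlawful firearm possession $38,100.
Stacking rule: highest base plus $15,500 per additional charge. Highest is unlawful firearm possession at $38,100; 2 additional charges → +$31,000. Combined base = $69,100.
A deadly weapon other than a firearm was used (+25%): $69,100 × 1.25 = $86,375.
Loss or damage exceeded $50,000 (+10%): $86,375 × 1.1 = $95,012.50.
Offense was committed for financial gain (+10%): $95,012.50 × 1.1 = $104,513.75.
Verified full-time employment (−20%): $104,513.75 × 0.8 = $83,611.
$83,611 is within the $450,000 maximum.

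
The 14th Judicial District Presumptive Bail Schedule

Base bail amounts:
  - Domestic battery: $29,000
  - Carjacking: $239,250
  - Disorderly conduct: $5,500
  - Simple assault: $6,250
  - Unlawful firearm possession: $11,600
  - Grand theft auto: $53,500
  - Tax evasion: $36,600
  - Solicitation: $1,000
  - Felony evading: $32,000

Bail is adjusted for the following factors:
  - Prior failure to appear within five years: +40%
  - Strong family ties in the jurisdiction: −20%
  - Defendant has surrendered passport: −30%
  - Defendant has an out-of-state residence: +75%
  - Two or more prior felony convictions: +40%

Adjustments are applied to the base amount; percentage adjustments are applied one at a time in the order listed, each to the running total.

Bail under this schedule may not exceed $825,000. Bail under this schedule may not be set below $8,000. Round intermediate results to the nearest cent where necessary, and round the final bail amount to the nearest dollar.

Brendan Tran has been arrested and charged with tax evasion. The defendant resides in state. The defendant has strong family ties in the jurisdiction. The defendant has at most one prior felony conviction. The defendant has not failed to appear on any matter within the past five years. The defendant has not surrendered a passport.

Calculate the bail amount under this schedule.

$29,280

Base amounts from the schedule: tax evasion $36,600.
Single charge. Combined base = $36,600.
Strong family ties in the jurisdiction (−20%): $36,600 × 0.8 = $29,280.
$29,280 is within the $825,000 maximum.
$29,280 is at or above the $8,000 minimum.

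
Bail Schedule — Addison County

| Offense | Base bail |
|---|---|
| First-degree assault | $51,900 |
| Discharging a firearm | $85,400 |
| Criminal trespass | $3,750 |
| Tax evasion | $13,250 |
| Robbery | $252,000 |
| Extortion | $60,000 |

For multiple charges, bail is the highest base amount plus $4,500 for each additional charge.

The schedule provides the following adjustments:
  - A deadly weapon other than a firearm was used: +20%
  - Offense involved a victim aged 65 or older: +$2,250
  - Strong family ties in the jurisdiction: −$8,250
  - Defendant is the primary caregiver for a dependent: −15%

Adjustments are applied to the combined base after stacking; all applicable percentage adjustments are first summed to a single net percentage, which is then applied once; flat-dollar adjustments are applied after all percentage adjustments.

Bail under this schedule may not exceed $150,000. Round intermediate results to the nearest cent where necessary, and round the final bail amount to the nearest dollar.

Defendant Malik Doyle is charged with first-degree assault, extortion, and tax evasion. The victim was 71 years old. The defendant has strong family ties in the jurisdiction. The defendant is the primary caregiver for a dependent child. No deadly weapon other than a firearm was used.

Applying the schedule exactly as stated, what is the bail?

Base amounts from the schedule: first-degree assault $51,900; extortion $60,000; tax evasion $13,250.
Stacking rule: highest base plus $4,500 per additional charge. Highest is extortion at $60,000; 2 additional charges → +$9,000. Combined base = $69,000.
Defendant is the primary caregiver for a dependent (−15%): $69,000 × 0.85 = $58,650.
Offense involved a victim aged 65 or older (+$2,250 flat): $58,650 + $2,250 = $60,900.
Strong family ties in the jurisdiction (−$8,250 flat): $60,900 − $8,250 = $52,650.
$52,650 is within the $150,000 maximum.

$52,650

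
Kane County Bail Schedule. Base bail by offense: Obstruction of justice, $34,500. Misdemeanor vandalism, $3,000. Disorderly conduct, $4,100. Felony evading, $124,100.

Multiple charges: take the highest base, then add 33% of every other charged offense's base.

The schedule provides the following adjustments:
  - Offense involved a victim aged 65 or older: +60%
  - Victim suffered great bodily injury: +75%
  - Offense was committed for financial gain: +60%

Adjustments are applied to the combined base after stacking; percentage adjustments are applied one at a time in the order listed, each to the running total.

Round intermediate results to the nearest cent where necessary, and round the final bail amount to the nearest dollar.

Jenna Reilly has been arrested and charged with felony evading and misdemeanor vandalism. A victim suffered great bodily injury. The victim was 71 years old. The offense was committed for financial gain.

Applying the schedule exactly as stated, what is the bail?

$560,403

Base amounts from the schedule: felony evading $124,100; misdemeanor vandalism $3,000.
Stacking rule: highest base plus 33% of each additional charge. Highest is felony evading at $124,100. Additional: $3,000 × 33% = $990. Combined base = $124,100 + $990 = $125,090.
Offense involved a victim aged 65 or older (+60%): $125,090 × 1.6 = $200,144.
Victim suffered great bodily injury (+75%): $200,144 × 1.75 = $350,252.
Offense was committed for financial gain (+60%): $350,252 × 1.6 = $560,403.20.
Rounded to the nearest dollar: $560,403.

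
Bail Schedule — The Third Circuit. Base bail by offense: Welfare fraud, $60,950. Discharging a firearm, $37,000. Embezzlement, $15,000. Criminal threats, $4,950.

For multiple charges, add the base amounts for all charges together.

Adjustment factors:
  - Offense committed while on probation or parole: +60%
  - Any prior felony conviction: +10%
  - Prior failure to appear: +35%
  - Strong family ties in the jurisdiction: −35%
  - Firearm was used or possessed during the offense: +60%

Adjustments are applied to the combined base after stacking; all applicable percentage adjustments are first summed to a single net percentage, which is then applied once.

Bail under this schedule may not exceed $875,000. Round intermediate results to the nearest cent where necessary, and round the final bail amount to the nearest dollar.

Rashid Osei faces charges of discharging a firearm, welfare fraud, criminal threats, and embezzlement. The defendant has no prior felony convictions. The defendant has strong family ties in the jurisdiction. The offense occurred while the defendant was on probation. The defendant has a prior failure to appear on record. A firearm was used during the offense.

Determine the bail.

$259,380

Base amounts from the schedule: discharging a firearm $37,000; welfare fraud $60,950; criminal threats $4,950; embezzlement $15,000.
Stacking rule: sum of all bases. $37,000 + $60,950 + $4,950 + $15,000 = $117,900.
Net percentage adjustment: +60% +35% −35% +60% = +120%. $117,900 × 2.2 = $259,380.
$259,380 is within the $875,000 maximum.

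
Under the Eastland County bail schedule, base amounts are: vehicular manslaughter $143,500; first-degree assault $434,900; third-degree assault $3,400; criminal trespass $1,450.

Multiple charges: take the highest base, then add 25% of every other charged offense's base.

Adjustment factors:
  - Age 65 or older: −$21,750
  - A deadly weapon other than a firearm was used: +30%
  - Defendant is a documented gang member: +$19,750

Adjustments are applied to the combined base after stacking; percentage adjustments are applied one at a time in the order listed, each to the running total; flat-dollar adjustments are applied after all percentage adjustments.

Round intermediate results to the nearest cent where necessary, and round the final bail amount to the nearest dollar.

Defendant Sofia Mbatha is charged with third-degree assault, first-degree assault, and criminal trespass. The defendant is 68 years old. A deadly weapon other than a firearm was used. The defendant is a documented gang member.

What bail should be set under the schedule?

$564,946

Base amounts from the schedule: third-degree assault $3,400; first-degree assault $434,900; criminal trespass $1,450.
Stacking rule: highest base plus 25% of each additional charge. Highest is first-degree assault at $434,900. Additional: $3,400 × 25% = $850; $1,450 × 25% = $362.50. Combined base = $434,900 + $1,212.50 = $436,112.50.
A deadly weapon other than a firearm was used (+30%): $436,112.50 × 1.3 = $566,946.25.
Age 65 or older (−$21,750 flat): $566,946.25 − $21,750 = $545,196.25.
Defendant is a documented gang member (+$19,750 flat): $545,196.25 + $19,750 = $564,946.25.
Rounded to the nearest dollar: $564,946.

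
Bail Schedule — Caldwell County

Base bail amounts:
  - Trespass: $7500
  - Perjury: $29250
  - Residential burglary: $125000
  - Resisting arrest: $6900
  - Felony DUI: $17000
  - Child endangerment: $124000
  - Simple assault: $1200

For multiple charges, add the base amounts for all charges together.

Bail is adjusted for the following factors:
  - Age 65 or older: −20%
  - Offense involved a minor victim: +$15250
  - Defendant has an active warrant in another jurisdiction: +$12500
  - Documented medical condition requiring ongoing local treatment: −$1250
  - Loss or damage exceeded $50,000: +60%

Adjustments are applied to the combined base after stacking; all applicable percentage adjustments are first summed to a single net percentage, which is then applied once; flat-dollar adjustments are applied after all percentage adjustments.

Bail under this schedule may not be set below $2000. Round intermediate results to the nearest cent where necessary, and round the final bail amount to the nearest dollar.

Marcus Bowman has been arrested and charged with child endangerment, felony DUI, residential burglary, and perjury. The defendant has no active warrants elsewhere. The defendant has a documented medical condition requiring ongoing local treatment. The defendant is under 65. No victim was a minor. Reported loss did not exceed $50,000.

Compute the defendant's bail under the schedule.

$294000

Base amounts from the schedule: child endangerment $124000; felony DUI $17000; residential burglary $125000; perjury $29250.
Stacking rule: sum of all bases. $124000 + $17000 + $125000 + $29250 = $295250.
Documented medical condition requiring ongoing local treatment (−$1250 flat): $295250 − $1250 = $294000.
$294000 is at or above the $2000 minimum.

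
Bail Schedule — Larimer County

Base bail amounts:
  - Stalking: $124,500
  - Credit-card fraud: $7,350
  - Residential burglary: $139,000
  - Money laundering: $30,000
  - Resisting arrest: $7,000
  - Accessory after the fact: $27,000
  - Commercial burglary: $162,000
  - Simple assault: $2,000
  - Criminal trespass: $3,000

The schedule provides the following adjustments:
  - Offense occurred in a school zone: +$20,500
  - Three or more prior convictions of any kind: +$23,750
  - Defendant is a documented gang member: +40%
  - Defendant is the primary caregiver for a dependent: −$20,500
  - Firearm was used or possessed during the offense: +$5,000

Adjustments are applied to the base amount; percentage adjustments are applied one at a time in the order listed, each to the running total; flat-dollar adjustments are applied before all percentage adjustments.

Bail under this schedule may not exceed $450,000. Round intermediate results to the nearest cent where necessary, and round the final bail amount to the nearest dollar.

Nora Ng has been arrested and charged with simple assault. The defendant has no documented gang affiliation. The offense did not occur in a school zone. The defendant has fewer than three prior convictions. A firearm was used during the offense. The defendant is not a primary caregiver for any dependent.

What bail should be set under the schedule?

$7,000

Base amounts from the schedule: simple assault $2,000.
Single charge. Combined base = $2,000.
Firearm was used or possessed during the offense (+$5,000 flat): $2,000 + $5,000 = $7,000.
$7,000 is within the $450,000 maximum.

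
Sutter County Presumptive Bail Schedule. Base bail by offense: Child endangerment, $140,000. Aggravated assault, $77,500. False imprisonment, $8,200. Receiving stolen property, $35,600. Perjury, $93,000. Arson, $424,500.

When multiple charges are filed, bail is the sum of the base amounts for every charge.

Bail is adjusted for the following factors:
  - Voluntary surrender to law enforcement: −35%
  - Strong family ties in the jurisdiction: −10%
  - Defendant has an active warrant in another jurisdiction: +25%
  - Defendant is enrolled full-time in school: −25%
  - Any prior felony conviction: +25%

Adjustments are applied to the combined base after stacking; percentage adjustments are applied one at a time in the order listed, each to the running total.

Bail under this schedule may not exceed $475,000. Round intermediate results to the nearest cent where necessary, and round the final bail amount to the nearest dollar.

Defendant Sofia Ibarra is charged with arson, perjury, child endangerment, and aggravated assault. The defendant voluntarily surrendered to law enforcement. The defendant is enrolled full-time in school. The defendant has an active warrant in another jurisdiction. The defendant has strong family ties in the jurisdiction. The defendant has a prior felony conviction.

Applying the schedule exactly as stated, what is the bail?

$475,000

Base amounts from the schedule: arson $424,500; perjury $93,000; child endangerment $140,000; aggravated assault $77,500.
Stacking rule: sum of all bases. $424,500 + $93,000 + $140,000 + $77,500 = $735,000.
Voluntary surrender to law enforcement (−35%): $735,000 × 0.65 = $477,750.
Strong family ties in the jurisdiction (−10%): $477,750 × 0.9 = $429,975.
Defendant has an active warrant in another jurisdiction (+25%): $429,975 × 1.25 = $537,468.75.
Defendant is enrolled full-time in school (−25%): $537,468.75 × 0.75 = $403,101.56.
Any prior felony conviction (+25%): $403,101.56 × 1.25 = $503,876.95.
Result $503,876.95 exceeds the maximum of $475,000; bail is capped at $475,000.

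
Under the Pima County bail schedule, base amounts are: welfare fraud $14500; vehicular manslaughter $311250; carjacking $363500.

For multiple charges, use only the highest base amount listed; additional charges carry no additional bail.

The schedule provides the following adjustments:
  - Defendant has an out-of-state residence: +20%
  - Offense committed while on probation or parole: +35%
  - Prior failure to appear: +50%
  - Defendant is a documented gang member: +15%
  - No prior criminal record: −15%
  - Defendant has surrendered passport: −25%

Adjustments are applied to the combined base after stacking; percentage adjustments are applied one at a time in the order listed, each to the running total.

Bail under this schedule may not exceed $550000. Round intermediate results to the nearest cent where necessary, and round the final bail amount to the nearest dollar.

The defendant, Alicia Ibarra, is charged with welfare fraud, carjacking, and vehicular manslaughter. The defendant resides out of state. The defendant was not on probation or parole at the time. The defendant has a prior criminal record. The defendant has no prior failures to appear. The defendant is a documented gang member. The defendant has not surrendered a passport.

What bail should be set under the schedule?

$501630

Base amounts from the schedule: welfare fraud $14500; carjacking $363500; vehicular manslaughter $311250.
Stacking rule: use the highest base only. Highest is carjacking at $363500. Combined base = $363500.
Defendant has an out-of-state residence (+20%): $363500 × 1.2 = $436200.
Defendant is a documented gang member (+15%): $436200 × 1.15 = $501630.
$501630 is within the $550000 maximum.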